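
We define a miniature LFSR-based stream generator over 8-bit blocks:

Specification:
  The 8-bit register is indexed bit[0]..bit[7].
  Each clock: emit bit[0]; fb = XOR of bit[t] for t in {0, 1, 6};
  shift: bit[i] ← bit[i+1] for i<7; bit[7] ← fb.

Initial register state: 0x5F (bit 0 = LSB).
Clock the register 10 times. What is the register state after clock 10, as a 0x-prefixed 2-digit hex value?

reg_0 = 0x5F
clock 1: out=1, reg = 0xAF
clock 2: out=1, reg = 0x57
clock 3: out=1, reg = 0xAB
clock 4: out=1, reg = 0x55
clock 5: out=1, reg = 0x2A
clock 6: out=0, reg = 0x95
clock 7: out=1, reg = 0xCA
clock 8: out=0, reg = 0x65
clock 9: out=1, reg = 0x32
clock 10: out=0, reg = 0x99

0x99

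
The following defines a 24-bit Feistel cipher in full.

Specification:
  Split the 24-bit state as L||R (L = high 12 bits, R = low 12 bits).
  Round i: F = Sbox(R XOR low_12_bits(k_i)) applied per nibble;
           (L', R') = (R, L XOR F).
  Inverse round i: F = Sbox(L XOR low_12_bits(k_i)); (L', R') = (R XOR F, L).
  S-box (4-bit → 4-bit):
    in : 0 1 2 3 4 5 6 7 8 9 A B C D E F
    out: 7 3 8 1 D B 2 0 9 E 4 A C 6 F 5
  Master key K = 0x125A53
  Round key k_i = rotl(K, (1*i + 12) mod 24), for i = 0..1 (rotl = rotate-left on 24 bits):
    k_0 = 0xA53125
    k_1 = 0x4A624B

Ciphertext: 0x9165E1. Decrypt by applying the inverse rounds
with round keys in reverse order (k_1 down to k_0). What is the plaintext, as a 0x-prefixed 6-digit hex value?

0x61EF57

s_0 = ciphertext = 0x9165E1
s_1 = InvRound(s_0, k_1) = 0xF57916
s_2 = InvRound(s_1, k_0) = 0x61EF57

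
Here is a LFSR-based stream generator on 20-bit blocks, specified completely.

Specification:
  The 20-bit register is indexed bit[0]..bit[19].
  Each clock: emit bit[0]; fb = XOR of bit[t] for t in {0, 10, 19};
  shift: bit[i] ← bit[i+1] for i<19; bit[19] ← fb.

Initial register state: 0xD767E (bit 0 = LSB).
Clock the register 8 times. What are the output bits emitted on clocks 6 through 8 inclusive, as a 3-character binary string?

110

reg_0 = 0xD767E
clock 1: out=0, reg = 0x6BB3F
clock 2: out=1, reg = 0xB5D9F
clock 3: out=1, reg = 0xDAECF
clock 4: out=1, reg = 0xED767
clock 5: out=1, reg = 0xF6BB3
clock 6: out=1, reg = 0x7B5D9
clock 7: out=1, reg = 0x3DAEC
clock 8: out=0, reg = 0x1ED76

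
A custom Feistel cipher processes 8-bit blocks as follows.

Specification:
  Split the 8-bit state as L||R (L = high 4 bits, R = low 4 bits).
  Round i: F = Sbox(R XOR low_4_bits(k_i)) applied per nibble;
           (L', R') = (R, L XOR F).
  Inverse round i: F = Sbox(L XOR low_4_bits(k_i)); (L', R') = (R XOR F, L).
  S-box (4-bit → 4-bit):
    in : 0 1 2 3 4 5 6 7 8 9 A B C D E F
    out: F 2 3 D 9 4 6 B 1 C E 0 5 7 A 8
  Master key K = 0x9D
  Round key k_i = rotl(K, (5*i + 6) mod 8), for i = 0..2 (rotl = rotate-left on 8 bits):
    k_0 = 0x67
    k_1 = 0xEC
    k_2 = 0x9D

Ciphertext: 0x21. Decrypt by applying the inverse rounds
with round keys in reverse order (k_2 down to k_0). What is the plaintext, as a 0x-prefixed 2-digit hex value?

0xB6

s_0 = ciphertext = 0x21
s_1 = InvRound(s_0, k_2) = 0x92
s_2 = InvRound(s_1, k_1) = 0x69
s_3 = InvRound(s_2, k_0) = 0xB6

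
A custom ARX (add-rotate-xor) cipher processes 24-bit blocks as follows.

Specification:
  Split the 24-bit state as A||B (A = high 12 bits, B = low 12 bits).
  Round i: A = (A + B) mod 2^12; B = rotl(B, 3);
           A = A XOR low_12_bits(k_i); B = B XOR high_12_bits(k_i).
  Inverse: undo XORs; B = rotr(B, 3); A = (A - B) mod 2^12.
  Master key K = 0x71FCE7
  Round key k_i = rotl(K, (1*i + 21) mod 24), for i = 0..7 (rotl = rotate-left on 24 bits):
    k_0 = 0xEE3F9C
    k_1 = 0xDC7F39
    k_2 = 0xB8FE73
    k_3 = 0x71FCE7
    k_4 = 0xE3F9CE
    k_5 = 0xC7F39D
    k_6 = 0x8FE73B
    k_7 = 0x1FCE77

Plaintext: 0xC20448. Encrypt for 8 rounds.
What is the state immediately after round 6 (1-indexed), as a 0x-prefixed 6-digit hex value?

s_0 = plaintext = 0xC20448
s_1 = Round(s_0, k_0) = 0xFF4CA1
s_2 = Round(s_1, k_1) = 0x3AC8C9
s_3 = Round(s_2, k_2) = 0x206DC3
s_4 = Round(s_3, k_3) = 0x32E901
s_5 = Round(s_4, k_4) = 0x5E1633
s_6 = Round(s_5, k_5) = 0xF89DE4
s_7 = Round(s_6, k_6) = 0xA567D8
s_8 = Round(s_7, k_7) = 0xC59F3F

0xF89DE4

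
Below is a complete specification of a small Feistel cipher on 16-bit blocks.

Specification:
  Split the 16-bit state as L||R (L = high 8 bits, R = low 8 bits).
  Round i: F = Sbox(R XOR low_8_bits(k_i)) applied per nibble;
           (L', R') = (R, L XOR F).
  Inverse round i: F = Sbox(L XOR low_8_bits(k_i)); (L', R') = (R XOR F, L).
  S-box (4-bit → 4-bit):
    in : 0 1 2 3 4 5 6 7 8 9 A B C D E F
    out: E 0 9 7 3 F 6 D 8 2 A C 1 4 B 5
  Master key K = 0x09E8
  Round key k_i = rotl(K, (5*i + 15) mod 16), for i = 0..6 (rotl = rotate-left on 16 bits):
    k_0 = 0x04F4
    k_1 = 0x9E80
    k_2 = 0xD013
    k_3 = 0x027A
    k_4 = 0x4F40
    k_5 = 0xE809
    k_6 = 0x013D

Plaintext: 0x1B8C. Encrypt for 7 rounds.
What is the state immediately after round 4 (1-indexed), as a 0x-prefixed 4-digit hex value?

s_0 = plaintext = 0x1B8C
s_1 = Round(s_0, k_0) = 0x8CC3
s_2 = Round(s_1, k_1) = 0xC3BB
s_3 = Round(s_2, k_2) = 0xBB6B
s_4 = Round(s_3, k_3) = 0x6BBB
s_5 = Round(s_4, k_4) = 0xBB37
s_6 = Round(s_5, k_5) = 0x37C0
s_7 = Round(s_6, k_6) = 0xC063

0x6BBB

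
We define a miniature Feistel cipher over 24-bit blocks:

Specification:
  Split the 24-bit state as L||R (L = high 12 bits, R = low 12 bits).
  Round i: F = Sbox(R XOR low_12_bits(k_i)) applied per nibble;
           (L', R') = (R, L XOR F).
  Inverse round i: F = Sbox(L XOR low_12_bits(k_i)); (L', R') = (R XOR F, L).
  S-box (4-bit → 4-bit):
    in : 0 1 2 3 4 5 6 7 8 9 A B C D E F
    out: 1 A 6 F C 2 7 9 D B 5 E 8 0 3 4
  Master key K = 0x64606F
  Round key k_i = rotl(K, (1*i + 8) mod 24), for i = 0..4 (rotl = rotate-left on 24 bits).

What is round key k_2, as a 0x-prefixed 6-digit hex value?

K = 0x64606F
k_0 = rotl(K, (1*0+8) mod 24) = rotl(K, 8) = 0x606F64
k_1 = rotl(K, (1*1+8) mod 24) = rotl(K, 9) = 0xC0DEC8
k_2 = rotl(K, (1*2+8) mod 24) = rotl(K, 10) = 0x81BD91

0x81BD91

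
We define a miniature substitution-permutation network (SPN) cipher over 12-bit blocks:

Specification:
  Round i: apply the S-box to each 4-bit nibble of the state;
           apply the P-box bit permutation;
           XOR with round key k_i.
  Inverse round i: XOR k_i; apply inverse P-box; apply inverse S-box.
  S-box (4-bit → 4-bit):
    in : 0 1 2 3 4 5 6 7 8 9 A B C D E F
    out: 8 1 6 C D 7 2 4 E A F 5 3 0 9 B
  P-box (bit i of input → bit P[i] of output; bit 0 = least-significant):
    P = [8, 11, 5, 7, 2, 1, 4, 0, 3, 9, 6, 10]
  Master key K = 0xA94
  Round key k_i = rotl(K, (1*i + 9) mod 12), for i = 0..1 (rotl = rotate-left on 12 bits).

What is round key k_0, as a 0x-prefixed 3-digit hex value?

0x952

K = 0xA94
k_0 = rotl(K, (1*0+9) mod 12) = rotl(K, 9) = 0x952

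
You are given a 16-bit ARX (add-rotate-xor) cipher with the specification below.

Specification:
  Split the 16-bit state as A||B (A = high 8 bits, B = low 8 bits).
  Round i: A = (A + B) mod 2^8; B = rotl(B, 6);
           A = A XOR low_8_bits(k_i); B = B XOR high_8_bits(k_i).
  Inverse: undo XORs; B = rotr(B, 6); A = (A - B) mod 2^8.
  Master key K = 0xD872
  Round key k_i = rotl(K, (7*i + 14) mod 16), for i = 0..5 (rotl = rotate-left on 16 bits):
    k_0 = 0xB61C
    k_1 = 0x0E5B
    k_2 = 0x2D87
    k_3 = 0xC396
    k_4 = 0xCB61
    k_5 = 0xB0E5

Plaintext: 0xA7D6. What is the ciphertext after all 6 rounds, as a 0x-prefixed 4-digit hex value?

s_0 = plaintext = 0xA7D6
s_1 = Round(s_0, k_0) = 0x6103
s_2 = Round(s_1, k_1) = 0x3FCE
s_3 = Round(s_2, k_2) = 0x8A9E
s_4 = Round(s_3, k_3) = 0xBE64
s_5 = Round(s_4, k_4) = 0x43D2
s_6 = Round(s_5, k_5) = 0xF004

0xF004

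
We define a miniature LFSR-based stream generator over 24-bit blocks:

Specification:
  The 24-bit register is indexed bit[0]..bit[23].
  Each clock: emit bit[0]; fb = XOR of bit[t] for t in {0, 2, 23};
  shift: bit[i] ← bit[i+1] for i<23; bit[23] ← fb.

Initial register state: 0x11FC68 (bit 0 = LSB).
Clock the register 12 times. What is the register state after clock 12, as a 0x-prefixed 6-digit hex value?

reg_0 = 0x11FC68
clock 1: out=0, reg = 0x08FE34
clock 2: out=0, reg = 0x847F1A
clock 3: out=0, reg = 0xC23F8D
clock 4: out=1, reg = 0xE11FC6
clock 5: out=0, reg = 0x708FE3
clock 6: out=1, reg = 0xB847F1
clock 7: out=1, reg = 0x5C23F8
clock 8: out=0, reg = 0x2E11FC
clock 9: out=0, reg = 0x9708FE
clock 10: out=0, reg = 0x4B847F
clock 11: out=1, reg = 0x25C23F
clock 12: out=1, reg = 0x12E11F

0x12E11F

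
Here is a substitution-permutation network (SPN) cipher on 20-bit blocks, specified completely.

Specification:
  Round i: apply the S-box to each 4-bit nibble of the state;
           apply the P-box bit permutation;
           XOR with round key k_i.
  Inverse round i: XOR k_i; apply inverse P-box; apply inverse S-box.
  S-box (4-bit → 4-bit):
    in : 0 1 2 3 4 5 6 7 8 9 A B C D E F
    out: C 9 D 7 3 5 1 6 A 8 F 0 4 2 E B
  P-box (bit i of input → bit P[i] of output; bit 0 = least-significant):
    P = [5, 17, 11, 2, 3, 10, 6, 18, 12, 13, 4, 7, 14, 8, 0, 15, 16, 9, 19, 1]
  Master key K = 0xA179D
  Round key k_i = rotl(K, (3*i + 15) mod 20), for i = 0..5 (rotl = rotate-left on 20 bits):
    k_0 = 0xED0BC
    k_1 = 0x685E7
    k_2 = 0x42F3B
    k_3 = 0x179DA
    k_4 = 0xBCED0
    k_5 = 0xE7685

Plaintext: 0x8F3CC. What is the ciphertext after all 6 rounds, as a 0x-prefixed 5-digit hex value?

s_0 = plaintext = 0x8F3CC
s_1 = Round(s_0, k_0) = 0xE2BEE
s_2 = Round(s_1, k_1) = 0x84BA0
s_3 = Round(s_2, k_2) = 0x06075
s_4 = Round(s_3, k_3) = 0x93528
s_5 = Round(s_4, k_4) = 0xD9F8F
s_6 = Round(s_5, k_5) = 0x8C021

0x8C021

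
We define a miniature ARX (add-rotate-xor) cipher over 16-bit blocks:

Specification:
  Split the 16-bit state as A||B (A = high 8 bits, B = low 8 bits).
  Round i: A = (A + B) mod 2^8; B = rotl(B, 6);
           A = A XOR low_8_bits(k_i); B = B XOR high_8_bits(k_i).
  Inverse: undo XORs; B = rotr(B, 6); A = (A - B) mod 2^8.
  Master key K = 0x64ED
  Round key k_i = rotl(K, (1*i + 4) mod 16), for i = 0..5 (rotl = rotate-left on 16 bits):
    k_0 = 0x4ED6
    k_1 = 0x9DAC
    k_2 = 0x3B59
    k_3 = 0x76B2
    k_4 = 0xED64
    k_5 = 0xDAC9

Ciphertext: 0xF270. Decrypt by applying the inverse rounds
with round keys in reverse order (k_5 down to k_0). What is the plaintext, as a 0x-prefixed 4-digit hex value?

0x8C45

s_0 = ciphertext = 0xF270
s_1 = InvRound(s_0, k_5) = 0x91AA
s_2 = InvRound(s_1, k_4) = 0xD81D
s_3 = InvRound(s_2, k_3) = 0xBDAD
s_4 = InvRound(s_3, k_2) = 0x8A5A
s_5 = InvRound(s_4, k_1) = 0x071F
s_6 = InvRound(s_5, k_0) = 0x8C45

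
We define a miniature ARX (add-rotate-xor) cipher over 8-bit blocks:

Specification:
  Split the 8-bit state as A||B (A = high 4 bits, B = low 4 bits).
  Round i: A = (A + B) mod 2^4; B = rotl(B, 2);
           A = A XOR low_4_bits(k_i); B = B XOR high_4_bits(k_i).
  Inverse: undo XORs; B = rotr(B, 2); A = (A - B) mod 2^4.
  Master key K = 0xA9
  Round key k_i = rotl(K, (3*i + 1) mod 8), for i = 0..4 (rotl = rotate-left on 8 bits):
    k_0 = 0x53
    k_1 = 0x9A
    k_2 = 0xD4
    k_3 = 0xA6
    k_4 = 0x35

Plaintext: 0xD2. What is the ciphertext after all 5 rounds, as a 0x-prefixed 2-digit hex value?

0x5F

s_0 = plaintext = 0xD2
s_1 = Round(s_0, k_0) = 0xCD
s_2 = Round(s_1, k_1) = 0x3E
s_3 = Round(s_2, k_2) = 0x56
s_4 = Round(s_3, k_3) = 0xD3
s_5 = Round(s_4, k_4) = 0x5F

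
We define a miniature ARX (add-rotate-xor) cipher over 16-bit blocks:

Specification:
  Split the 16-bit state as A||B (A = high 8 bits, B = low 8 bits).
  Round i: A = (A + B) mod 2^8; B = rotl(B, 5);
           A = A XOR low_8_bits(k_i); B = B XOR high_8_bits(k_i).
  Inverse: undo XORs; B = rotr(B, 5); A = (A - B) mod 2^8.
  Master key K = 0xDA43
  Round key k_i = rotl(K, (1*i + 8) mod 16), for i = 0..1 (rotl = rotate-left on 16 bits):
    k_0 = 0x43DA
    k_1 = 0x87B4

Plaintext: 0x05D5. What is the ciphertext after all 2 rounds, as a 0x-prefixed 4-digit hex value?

s_0 = plaintext = 0x05D5
s_1 = Round(s_0, k_0) = 0x00F9
s_2 = Round(s_1, k_1) = 0x4DB8

0x4DB8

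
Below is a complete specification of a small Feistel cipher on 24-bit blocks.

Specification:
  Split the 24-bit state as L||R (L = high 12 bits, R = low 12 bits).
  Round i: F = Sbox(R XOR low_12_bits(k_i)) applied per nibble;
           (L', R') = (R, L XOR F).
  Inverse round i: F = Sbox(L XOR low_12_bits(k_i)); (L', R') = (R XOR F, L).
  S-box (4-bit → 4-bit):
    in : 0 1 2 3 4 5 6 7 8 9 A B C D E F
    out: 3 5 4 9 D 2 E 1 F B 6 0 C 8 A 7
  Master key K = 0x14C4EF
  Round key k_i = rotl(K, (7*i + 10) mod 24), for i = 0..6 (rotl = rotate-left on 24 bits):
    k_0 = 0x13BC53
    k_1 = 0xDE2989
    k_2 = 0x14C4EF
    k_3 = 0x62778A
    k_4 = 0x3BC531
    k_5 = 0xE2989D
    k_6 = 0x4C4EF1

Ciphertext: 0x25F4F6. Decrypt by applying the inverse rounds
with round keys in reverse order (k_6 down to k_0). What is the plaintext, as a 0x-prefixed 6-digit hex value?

s_0 = ciphertext = 0x25F4F6
s_1 = InvRound(s_0, k_6) = 0x89C25F
s_2 = InvRound(s_1, k_5) = 0x16A89C
s_3 = InvRound(s_2, k_4) = 0x5BC16A
s_4 = InvRound(s_3, k_3) = 0x5F45BC
s_5 = InvRound(s_4, k_2) = 0x0EC5F4
s_6 = InvRound(s_5, k_1) = 0xE160EC
s_7 = InvRound(s_6, k_0) = 0x43EE16

0x43EE16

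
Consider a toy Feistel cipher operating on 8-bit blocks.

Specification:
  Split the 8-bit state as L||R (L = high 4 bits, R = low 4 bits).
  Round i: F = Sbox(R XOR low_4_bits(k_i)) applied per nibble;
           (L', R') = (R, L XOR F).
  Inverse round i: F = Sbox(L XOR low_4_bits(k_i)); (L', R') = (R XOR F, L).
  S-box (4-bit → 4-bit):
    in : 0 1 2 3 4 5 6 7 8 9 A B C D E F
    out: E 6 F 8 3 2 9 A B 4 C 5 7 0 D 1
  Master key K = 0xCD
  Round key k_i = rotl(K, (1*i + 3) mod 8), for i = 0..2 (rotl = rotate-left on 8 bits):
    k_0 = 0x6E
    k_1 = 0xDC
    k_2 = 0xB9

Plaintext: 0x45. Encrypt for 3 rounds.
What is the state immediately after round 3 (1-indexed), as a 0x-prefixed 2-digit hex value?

s_0 = plaintext = 0x45
s_1 = Round(s_0, k_0) = 0x51
s_2 = Round(s_1, k_1) = 0x15
s_3 = Round(s_2, k_2) = 0x56

0x56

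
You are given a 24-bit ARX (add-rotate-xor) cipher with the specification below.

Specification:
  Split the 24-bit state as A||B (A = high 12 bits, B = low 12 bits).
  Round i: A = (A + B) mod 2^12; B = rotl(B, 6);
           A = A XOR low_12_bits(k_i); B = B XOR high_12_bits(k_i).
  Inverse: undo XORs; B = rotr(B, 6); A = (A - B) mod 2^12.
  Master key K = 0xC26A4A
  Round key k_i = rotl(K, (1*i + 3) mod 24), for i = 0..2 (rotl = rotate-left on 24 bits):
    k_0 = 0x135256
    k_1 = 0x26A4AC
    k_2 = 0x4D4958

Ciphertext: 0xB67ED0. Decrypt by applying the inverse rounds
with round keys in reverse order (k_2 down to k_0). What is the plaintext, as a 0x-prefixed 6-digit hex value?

s_0 = ciphertext = 0xB67ED0
s_1 = InvRound(s_0, k_2) = 0x117128
s_2 = InvRound(s_1, k_1) = 0x52E08D
s_3 = InvRound(s_2, k_0) = 0x972E06

0x972E06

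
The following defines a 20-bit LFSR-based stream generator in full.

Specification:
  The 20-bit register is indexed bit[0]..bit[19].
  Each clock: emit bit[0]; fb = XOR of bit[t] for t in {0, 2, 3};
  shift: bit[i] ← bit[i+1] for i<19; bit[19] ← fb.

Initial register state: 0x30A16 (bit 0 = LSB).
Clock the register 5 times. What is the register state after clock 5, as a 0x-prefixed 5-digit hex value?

reg_0 = 0x30A16
clock 1: out=0, reg = 0x9850B
clock 2: out=1, reg = 0x4C285
clock 3: out=1, reg = 0x26142
clock 4: out=0, reg = 0x130A1
clock 5: out=1, reg = 0x89850

0x89850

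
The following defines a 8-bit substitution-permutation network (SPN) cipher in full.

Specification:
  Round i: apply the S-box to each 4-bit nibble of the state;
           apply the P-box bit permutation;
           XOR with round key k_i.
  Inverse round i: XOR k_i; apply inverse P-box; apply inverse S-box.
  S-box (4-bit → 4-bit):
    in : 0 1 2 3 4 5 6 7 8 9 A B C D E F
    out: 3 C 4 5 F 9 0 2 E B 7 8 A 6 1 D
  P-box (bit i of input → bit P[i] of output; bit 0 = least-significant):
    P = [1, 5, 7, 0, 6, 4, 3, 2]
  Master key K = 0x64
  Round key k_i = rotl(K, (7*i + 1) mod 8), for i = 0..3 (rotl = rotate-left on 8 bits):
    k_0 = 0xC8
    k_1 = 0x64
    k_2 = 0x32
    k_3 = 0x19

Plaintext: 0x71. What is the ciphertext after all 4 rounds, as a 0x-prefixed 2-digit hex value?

s_0 = plaintext = 0x71
s_1 = Round(s_0, k_0) = 0x59
s_2 = Round(s_1, k_1) = 0x03
s_3 = Round(s_2, k_2) = 0xE0
s_4 = Round(s_3, k_3) = 0x7B

0x7B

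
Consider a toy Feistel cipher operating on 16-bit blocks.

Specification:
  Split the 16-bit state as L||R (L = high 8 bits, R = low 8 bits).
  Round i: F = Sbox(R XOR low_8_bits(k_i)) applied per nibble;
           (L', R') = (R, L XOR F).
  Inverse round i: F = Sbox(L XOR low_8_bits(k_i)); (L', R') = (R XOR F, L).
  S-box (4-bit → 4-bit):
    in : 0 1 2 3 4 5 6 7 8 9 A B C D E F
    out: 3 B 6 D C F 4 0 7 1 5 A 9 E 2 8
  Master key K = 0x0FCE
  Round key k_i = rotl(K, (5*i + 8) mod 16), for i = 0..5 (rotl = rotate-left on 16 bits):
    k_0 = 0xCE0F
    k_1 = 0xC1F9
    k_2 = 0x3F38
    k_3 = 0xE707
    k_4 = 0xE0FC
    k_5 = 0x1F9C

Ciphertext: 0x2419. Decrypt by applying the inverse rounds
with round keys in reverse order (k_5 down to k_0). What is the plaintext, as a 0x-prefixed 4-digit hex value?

0x4954

s_0 = ciphertext = 0x2419
s_1 = InvRound(s_0, k_5) = 0xBE24
s_2 = InvRound(s_1, k_4) = 0xE2BE
s_3 = InvRound(s_2, k_3) = 0x91E2
s_4 = InvRound(s_3, k_2) = 0xB391
s_5 = InvRound(s_4, k_1) = 0x54B3
s_6 = InvRound(s_5, k_0) = 0x4954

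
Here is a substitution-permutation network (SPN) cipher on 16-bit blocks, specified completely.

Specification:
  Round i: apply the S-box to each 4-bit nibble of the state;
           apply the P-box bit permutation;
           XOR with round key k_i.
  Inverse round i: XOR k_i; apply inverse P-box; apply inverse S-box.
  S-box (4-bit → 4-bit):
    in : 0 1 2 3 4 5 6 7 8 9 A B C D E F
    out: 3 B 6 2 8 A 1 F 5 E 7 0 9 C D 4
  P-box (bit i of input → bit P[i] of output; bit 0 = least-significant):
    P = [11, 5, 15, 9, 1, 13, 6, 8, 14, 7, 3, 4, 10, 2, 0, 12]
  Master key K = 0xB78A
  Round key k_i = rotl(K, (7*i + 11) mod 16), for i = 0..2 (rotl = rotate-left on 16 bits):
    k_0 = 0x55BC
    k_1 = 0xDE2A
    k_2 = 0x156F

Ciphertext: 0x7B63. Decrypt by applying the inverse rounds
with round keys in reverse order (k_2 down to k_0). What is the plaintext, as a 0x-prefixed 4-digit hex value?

s_0 = ciphertext = 0x7B63
s_1 = InvRound(s_0, k_2) = 0x083C
s_2 = InvRound(s_1, k_1) = 0x1C6D
s_3 = InvRound(s_2, k_0) = 0xF1D6

0xF1D6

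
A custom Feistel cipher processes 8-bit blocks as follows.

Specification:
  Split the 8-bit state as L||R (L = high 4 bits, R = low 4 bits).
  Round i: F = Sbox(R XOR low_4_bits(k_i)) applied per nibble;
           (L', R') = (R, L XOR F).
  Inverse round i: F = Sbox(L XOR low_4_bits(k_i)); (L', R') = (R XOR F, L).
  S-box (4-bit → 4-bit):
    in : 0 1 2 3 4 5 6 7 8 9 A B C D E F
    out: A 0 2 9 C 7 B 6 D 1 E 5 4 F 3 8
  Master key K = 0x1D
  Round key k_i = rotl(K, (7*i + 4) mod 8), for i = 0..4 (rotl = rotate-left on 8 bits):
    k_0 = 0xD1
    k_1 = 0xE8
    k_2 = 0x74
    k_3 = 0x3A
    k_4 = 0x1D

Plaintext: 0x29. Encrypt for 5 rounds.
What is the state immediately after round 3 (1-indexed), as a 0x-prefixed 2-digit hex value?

0xFA

s_0 = plaintext = 0x29
s_1 = Round(s_0, k_0) = 0x9F
s_2 = Round(s_1, k_1) = 0xFF
s_3 = Round(s_2, k_2) = 0xFA
s_4 = Round(s_3, k_3) = 0xA5
s_5 = Round(s_4, k_4) = 0x57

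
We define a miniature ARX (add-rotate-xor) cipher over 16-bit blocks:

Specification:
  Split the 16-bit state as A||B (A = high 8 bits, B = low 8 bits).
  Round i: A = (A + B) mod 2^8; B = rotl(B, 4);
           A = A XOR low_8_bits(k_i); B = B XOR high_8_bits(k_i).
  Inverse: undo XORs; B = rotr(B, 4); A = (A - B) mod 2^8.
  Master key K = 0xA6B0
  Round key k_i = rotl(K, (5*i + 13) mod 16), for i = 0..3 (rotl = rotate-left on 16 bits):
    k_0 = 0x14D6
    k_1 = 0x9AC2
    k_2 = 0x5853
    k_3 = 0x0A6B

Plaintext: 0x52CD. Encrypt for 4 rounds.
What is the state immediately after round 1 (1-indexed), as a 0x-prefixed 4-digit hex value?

0xC9C8

s_0 = plaintext = 0x52CD
s_1 = Round(s_0, k_0) = 0xC9C8
s_2 = Round(s_1, k_1) = 0x5316
s_3 = Round(s_2, k_2) = 0x3A39
s_4 = Round(s_3, k_3) = 0x1899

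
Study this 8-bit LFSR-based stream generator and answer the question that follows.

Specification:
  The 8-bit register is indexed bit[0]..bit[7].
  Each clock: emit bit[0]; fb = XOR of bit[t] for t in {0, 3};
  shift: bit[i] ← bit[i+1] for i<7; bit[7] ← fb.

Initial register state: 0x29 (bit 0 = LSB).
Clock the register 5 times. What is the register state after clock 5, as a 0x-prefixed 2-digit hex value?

0x61

reg_0 = 0x29
clock 1: out=1, reg = 0x14
clock 2: out=0, reg = 0x0A
clock 3: out=0, reg = 0x85
clock 4: out=1, reg = 0xC2
clock 5: out=0, reg = 0x61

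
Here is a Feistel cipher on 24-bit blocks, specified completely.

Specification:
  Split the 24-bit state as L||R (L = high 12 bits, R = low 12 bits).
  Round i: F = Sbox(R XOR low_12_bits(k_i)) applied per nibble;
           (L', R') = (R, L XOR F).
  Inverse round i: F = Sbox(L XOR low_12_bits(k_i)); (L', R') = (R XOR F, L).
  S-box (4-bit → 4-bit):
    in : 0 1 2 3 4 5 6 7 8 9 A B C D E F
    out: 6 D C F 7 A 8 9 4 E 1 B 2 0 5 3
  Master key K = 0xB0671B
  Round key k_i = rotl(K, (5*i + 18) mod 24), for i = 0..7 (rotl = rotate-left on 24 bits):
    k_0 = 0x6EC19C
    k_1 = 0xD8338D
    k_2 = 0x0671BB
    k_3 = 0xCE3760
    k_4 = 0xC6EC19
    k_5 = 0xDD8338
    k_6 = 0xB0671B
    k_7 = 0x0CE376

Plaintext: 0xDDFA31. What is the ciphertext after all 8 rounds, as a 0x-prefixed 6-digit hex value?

s_0 = plaintext = 0xDDFA31
s_1 = Round(s_0, k_0) = 0xA316CF
s_2 = Round(s_1, k_1) = 0x6CF04D
s_3 = Round(s_2, k_2) = 0x04DBF7
s_4 = Round(s_3, k_3) = 0xBF72A4
s_5 = Round(s_4, k_4) = 0x2A4E47
s_6 = Round(s_5, k_5) = 0xE47237
s_7 = Round(s_6, k_6) = 0x237485
s_8 = Round(s_7, k_7) = 0x485B08

0x485B08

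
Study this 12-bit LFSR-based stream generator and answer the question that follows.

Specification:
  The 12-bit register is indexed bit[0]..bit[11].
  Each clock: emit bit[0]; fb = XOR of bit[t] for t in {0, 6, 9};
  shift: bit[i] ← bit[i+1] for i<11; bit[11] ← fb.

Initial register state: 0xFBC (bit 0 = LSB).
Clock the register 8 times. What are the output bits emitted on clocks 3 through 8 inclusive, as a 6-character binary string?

111101

reg_0 = 0xFBC
clock 1: out=0, reg = 0xFDE
clock 2: out=0, reg = 0x7EF
clock 3: out=1, reg = 0xBF7
clock 4: out=1, reg = 0xDFB
clock 5: out=1, reg = 0x6FD
clock 6: out=1, reg = 0xB7E
clock 7: out=0, reg = 0x5BF
clock 8: out=1, reg = 0xADF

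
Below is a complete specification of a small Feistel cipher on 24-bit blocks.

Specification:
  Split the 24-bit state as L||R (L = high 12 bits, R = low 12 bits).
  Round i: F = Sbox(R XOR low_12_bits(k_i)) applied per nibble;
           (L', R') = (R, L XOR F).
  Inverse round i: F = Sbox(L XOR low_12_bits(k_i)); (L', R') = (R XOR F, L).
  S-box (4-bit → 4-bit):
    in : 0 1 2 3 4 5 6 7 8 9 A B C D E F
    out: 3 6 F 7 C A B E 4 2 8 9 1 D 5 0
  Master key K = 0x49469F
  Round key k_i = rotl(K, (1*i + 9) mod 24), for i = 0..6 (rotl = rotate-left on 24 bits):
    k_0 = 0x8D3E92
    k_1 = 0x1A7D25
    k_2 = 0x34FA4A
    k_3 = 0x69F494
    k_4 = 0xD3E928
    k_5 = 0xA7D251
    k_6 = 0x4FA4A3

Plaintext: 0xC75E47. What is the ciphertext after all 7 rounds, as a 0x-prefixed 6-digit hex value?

s_0 = plaintext = 0xC75E47
s_1 = Round(s_0, k_0) = 0xE47FAF
s_2 = Round(s_1, k_1) = 0xFAF10F
s_3 = Round(s_2, k_2) = 0x10F665
s_4 = Round(s_3, k_3) = 0x665E09
s_5 = Round(s_4, k_4) = 0xE09893
s_6 = Round(s_5, k_5) = 0x893616
s_7 = Round(s_6, k_6) = 0x616709

0x616709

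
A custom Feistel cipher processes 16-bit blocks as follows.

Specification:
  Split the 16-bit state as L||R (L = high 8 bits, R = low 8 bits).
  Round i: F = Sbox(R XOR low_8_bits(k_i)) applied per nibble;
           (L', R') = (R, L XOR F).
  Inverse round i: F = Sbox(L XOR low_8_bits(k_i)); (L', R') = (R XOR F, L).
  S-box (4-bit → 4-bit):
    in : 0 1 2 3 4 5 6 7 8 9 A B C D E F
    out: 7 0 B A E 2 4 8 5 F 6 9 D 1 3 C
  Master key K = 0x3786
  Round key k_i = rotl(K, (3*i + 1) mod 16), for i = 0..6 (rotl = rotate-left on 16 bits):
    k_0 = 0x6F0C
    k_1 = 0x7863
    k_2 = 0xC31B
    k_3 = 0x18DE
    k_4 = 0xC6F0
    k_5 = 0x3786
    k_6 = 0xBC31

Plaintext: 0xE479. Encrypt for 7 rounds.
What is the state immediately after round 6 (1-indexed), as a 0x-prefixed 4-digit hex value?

0x29FB

s_0 = plaintext = 0xE479
s_1 = Round(s_0, k_0) = 0x7966
s_2 = Round(s_1, k_1) = 0x660B
s_3 = Round(s_2, k_2) = 0x0B61
s_4 = Round(s_3, k_3) = 0x6197
s_5 = Round(s_4, k_4) = 0x9729
s_6 = Round(s_5, k_5) = 0x29FB
s_7 = Round(s_6, k_6) = 0xFBFF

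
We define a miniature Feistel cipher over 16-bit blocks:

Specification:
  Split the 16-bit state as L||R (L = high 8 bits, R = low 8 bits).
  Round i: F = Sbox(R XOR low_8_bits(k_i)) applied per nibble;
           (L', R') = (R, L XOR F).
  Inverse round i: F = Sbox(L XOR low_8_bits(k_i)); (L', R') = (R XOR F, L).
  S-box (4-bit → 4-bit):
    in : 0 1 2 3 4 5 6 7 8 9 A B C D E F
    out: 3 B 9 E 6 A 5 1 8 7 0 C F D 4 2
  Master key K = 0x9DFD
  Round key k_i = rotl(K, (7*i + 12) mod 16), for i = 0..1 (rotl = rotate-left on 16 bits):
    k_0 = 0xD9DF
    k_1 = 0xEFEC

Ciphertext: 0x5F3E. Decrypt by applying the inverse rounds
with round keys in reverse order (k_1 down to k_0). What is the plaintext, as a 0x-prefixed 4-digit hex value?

s_0 = ciphertext = 0x5F3E
s_1 = InvRound(s_0, k_1) = 0xF05F
s_2 = InvRound(s_1, k_0) = 0xCDF0

0xCDF0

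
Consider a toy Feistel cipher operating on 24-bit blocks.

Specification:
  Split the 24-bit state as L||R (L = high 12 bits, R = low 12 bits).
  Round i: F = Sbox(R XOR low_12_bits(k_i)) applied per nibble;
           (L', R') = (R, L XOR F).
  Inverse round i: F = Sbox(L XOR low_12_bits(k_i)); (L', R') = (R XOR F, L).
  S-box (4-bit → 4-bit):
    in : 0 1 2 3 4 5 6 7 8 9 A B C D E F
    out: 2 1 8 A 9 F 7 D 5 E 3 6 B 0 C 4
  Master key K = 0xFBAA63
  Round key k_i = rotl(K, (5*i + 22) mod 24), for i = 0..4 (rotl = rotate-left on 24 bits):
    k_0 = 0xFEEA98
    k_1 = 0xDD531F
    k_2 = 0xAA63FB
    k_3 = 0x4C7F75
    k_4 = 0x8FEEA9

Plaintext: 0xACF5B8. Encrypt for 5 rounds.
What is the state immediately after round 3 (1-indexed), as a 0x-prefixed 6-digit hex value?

s_0 = plaintext = 0xACF5B8
s_1 = Round(s_0, k_0) = 0x5B8E4D
s_2 = Round(s_1, k_1) = 0xE4D540
s_3 = Round(s_2, k_2) = 0x54092B
s_4 = Round(s_3, k_3) = 0x92B2BC
s_5 = Round(s_4, k_4) = 0x2BC234

0x54092B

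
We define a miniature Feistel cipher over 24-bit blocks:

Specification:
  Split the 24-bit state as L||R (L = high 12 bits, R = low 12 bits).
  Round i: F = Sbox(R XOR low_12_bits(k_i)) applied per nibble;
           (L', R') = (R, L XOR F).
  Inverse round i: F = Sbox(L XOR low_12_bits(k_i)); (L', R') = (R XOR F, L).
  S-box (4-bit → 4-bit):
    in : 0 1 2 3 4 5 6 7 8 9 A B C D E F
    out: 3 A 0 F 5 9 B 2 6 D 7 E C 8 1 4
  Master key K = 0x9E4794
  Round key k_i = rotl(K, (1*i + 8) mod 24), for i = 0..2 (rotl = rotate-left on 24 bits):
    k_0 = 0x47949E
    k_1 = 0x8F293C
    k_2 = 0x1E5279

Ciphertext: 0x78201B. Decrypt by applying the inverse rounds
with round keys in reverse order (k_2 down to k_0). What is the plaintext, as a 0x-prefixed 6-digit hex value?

0xA2F43F

s_0 = ciphertext = 0x78201B
s_1 = InvRound(s_0, k_2) = 0x955782
s_2 = InvRound(s_1, k_1) = 0x43F955
s_3 = InvRound(s_2, k_0) = 0xA2F43F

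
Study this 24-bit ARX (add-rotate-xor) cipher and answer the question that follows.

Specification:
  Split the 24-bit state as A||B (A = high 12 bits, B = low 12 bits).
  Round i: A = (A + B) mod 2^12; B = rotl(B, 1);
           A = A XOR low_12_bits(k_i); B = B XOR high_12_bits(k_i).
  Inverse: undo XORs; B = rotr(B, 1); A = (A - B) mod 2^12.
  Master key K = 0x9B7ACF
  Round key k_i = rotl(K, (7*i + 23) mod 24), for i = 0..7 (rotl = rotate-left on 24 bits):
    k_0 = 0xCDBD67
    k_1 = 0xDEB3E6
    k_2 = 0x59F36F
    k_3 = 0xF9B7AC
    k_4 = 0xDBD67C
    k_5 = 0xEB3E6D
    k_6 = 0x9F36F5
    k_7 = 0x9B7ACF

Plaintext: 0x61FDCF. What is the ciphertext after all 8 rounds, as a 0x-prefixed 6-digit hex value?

s_0 = plaintext = 0x61FDCF
s_1 = Round(s_0, k_0) = 0xE89744
s_2 = Round(s_1, k_1) = 0x62B363
s_3 = Round(s_2, k_2) = 0xAE1359
s_4 = Round(s_3, k_3) = 0x996929
s_5 = Round(s_4, k_4) = 0x4C3FEE
s_6 = Round(s_5, k_5) = 0xADC16E
s_7 = Round(s_6, k_6) = 0xABFB2F
s_8 = Round(s_7, k_7) = 0xF21FE8

0xF21FE8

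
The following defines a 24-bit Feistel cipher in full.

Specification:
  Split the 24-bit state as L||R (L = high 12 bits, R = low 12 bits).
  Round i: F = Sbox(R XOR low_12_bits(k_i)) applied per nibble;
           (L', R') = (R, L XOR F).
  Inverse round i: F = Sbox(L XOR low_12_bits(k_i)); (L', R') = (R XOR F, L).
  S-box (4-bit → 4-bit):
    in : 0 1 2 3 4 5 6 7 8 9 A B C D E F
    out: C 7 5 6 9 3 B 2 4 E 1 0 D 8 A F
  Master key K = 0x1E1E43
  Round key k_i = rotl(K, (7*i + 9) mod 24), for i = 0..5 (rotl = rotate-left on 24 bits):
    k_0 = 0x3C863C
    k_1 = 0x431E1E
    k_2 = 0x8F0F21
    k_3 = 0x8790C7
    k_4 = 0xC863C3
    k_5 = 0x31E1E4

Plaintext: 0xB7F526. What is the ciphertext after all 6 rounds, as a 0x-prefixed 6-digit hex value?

s_0 = plaintext = 0xB7F526
s_1 = Round(s_0, k_0) = 0x526D0E
s_2 = Round(s_1, k_1) = 0xD0E35A
s_3 = Round(s_2, k_2) = 0x35A02E
s_4 = Round(s_3, k_3) = 0x02EFF4
s_5 = Round(s_4, k_4) = 0xFF4D4C
s_6 = Round(s_5, k_5) = 0xD4C2E0

0xD4C2E0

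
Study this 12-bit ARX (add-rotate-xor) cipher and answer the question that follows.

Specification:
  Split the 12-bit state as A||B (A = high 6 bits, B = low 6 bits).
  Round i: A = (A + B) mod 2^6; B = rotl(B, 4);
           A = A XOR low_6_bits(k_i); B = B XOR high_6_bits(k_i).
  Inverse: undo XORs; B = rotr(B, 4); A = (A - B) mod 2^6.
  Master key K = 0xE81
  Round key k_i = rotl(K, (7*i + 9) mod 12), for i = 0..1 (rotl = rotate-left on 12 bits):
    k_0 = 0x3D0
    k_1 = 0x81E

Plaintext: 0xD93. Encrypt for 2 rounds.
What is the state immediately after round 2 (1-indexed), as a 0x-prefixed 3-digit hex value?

0x29E

s_0 = plaintext = 0xD93
s_1 = Round(s_0, k_0) = 0x67B
s_2 = Round(s_1, k_1) = 0x29E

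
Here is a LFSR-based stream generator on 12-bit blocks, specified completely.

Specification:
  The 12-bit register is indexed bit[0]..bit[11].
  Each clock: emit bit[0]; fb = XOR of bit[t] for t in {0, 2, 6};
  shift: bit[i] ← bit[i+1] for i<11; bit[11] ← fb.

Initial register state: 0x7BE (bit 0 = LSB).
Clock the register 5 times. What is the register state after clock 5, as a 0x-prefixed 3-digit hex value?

reg_0 = 0x7BE
clock 1: out=0, reg = 0xBDF
clock 2: out=1, reg = 0xDEF
clock 3: out=1, reg = 0xEF7
clock 4: out=1, reg = 0xF7B
clock 5: out=1, reg = 0x7BD

0x7BD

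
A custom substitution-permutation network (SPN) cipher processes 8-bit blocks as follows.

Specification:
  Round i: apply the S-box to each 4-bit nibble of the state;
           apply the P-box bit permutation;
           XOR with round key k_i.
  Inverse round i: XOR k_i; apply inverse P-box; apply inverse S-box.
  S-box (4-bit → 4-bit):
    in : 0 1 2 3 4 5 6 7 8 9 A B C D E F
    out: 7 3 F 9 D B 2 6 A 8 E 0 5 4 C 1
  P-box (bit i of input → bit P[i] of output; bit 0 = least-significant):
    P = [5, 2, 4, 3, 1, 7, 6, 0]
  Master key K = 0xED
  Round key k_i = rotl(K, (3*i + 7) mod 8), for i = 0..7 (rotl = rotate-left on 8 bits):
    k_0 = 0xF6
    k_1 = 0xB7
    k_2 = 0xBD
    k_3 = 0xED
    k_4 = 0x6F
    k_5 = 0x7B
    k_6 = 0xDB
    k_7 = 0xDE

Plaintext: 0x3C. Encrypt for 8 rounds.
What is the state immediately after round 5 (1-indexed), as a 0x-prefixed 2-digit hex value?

0x05

s_0 = plaintext = 0x3C
s_1 = Round(s_0, k_0) = 0xC5
s_2 = Round(s_1, k_1) = 0xD9
s_3 = Round(s_2, k_2) = 0xF5
s_4 = Round(s_3, k_3) = 0xC3
s_5 = Round(s_4, k_4) = 0x05
s_6 = Round(s_5, k_5) = 0x95
s_7 = Round(s_6, k_6) = 0xF6
s_8 = Round(s_7, k_7) = 0xD8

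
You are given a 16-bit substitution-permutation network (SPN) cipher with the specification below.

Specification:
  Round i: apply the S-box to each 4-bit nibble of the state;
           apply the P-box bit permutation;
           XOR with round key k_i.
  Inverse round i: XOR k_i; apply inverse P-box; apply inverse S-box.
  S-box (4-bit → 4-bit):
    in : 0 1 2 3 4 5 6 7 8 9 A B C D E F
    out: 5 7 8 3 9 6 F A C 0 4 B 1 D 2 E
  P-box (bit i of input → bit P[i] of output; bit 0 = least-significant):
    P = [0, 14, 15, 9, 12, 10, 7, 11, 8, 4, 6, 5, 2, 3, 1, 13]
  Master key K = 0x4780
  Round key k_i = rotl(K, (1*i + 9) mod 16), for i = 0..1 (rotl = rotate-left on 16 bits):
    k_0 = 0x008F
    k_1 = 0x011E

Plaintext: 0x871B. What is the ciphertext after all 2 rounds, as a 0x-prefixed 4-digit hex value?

0x3467

s_0 = plaintext = 0x871B
s_1 = Round(s_0, k_0) = 0x763C
s_2 = Round(s_1, k_1) = 0x3467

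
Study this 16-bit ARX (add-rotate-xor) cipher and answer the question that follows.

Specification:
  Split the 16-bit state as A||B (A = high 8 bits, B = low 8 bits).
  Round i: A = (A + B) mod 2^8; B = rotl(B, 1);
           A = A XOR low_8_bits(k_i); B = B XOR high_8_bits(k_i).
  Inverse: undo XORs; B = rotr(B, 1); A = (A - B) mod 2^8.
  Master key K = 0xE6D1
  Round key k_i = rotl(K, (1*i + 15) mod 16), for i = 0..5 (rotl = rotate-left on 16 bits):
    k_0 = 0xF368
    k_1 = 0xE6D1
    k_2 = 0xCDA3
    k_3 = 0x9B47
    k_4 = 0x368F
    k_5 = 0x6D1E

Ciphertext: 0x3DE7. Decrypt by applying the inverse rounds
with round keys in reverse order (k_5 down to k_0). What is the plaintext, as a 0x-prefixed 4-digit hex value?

s_0 = ciphertext = 0x3DE7
s_1 = InvRound(s_0, k_5) = 0xDE45
s_2 = InvRound(s_1, k_4) = 0x98B9
s_3 = InvRound(s_2, k_3) = 0xCE11
s_4 = InvRound(s_3, k_2) = 0xFF6E
s_5 = InvRound(s_4, k_1) = 0xEA44
s_6 = InvRound(s_5, k_0) = 0xA7DB

0xA7DB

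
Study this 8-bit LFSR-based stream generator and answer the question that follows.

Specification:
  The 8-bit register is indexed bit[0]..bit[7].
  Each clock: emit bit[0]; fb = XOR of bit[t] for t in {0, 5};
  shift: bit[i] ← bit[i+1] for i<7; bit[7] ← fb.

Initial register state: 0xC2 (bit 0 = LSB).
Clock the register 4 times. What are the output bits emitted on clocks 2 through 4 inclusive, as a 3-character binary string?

reg_0 = 0xC2
clock 1: out=0, reg = 0x61
clock 2: out=1, reg = 0x30
clock 3: out=0, reg = 0x98
clock 4: out=0, reg = 0x4C

100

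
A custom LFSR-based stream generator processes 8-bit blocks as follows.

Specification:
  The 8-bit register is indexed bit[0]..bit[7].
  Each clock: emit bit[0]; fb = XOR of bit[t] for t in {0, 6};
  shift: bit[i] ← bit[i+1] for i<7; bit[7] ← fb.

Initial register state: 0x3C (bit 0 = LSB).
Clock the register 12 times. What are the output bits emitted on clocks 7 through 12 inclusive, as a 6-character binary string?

reg_0 = 0x3C
clock 1: out=0, reg = 0x1E
clock 2: out=0, reg = 0x0F
clock 3: out=1, reg = 0x87
clock 4: out=1, reg = 0xC3
clock 5: out=1, reg = 0x61
clock 6: out=1, reg = 0x30
clock 7: out=0, reg = 0x18
clock 8: out=0, reg = 0x0C
clock 9: out=0, reg = 0x06
clock 10: out=0, reg = 0x03
clock 11: out=1, reg = 0x81
clock 12: out=1, reg = 0xC0

000011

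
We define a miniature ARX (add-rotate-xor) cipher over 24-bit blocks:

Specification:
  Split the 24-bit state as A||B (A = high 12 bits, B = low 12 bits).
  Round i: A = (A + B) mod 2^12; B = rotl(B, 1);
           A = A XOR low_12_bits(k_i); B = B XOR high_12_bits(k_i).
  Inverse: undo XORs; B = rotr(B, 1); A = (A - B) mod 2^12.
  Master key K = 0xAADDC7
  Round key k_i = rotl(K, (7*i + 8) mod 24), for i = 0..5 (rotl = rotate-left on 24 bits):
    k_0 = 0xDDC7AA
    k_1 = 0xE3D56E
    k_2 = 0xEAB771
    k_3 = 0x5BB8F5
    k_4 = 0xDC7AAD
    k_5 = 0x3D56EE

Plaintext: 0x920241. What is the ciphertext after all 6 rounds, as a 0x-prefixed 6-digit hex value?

0x7AF3E4

s_0 = plaintext = 0x920241
s_1 = Round(s_0, k_0) = 0xCCB95E
s_2 = Round(s_1, k_1) = 0x347C80
s_3 = Round(s_2, k_2) = 0x8B67AA
s_4 = Round(s_3, k_3) = 0x895AEF
s_5 = Round(s_4, k_4) = 0x929818
s_6 = Round(s_5, k_5) = 0x7AF3E4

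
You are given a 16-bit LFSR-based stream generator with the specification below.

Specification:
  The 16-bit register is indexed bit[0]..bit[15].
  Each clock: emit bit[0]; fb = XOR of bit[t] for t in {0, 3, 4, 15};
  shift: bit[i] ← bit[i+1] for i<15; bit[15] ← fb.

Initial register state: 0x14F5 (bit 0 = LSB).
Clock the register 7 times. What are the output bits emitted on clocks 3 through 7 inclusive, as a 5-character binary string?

10111

reg_0 = 0x14F5
clock 1: out=1, reg = 0x0A7A
clock 2: out=0, reg = 0x053D
clock 3: out=1, reg = 0x829E
clock 4: out=0, reg = 0xC14F
clock 5: out=1, reg = 0xE0A7
clock 6: out=1, reg = 0x7053
clock 7: out=1, reg = 0x3829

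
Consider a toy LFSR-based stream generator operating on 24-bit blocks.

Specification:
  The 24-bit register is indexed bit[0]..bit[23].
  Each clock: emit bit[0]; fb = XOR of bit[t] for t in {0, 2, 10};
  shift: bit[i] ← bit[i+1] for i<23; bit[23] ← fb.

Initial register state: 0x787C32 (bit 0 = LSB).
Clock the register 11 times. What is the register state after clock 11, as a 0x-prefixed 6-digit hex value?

0xA42F0F

reg_0 = 0x787C32
clock 1: out=0, reg = 0xBC3E19
clock 2: out=1, reg = 0x5E1F0C
clock 3: out=0, reg = 0x2F0F86
clock 4: out=0, reg = 0x1787C3
clock 5: out=1, reg = 0x0BC3E1
clock 6: out=1, reg = 0x85E1F0
clock 7: out=0, reg = 0x42F0F8
clock 8: out=0, reg = 0x21787C
clock 9: out=0, reg = 0x90BC3E
clock 10: out=0, reg = 0x485E1F
clock 11: out=1, reg = 0xA42F0F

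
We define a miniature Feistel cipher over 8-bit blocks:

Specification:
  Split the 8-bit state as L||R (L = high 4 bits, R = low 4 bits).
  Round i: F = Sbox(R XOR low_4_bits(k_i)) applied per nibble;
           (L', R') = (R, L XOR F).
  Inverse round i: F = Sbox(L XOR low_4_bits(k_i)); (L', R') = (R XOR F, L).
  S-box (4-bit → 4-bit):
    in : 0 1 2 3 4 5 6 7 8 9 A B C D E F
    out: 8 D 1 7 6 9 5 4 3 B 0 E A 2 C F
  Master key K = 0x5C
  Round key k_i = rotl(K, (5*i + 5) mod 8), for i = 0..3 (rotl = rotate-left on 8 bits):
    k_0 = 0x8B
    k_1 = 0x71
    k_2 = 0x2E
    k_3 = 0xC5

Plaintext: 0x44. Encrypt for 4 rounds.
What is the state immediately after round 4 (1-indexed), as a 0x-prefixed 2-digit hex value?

s_0 = plaintext = 0x44
s_1 = Round(s_0, k_0) = 0x4B
s_2 = Round(s_1, k_1) = 0xB4
s_3 = Round(s_2, k_2) = 0x4B
s_4 = Round(s_3, k_3) = 0xB8

0xB8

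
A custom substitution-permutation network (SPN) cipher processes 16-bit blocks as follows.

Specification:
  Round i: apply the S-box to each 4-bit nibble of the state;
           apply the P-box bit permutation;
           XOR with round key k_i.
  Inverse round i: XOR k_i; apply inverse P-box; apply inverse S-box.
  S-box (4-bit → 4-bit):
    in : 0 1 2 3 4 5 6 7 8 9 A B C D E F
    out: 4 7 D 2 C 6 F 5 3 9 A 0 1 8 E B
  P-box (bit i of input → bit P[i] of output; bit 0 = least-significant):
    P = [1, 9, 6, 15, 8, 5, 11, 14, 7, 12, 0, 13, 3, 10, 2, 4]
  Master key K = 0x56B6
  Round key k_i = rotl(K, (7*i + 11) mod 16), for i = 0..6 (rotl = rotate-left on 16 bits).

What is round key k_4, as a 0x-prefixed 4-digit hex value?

K = 0x56B6
k_0 = rotl(K, (7*0+11) mod 16) = rotl(K, 11) = 0xB2B5
k_1 = rotl(K, (7*1+11) mod 16) = rotl(K, 2) = 0x5AD9
k_2 = rotl(K, (7*2+11) mod 16) = rotl(K, 9) = 0x6CAD
k_3 = rotl(K, (7*3+11) mod 16) = rotl(K, 0) = 0x56B6
k_4 = rotl(K, (7*4+11) mod 16) = rotl(K, 7) = 0x5B2B

0x5B2B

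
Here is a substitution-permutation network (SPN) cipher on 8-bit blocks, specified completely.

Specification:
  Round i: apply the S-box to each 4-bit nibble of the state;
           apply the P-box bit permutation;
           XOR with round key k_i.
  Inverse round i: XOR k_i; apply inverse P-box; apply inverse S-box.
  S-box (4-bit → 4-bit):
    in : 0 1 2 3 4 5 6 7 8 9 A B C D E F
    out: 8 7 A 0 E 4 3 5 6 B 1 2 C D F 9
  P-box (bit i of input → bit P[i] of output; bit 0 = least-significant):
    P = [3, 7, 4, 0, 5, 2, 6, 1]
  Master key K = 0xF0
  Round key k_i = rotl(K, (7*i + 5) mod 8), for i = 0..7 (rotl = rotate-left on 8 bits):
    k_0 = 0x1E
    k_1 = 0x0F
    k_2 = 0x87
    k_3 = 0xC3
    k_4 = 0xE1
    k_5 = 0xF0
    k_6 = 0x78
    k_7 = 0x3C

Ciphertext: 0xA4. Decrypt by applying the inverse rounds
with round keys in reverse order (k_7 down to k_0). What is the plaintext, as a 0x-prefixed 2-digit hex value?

s_0 = ciphertext = 0xA4
s_1 = InvRound(s_0, k_7) = 0x31
s_2 = InvRound(s_1, k_6) = 0x5F
s_3 = InvRound(s_2, k_5) = 0x99
s_4 = InvRound(s_3, k_4) = 0x77
s_5 = InvRound(s_4, k_3) = 0x68
s_6 = InvRound(s_5, k_2) = 0xE9
s_7 = InvRound(s_6, k_1) = 0xEB
s_8 = InvRound(s_7, k_0) = 0x14

0x14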